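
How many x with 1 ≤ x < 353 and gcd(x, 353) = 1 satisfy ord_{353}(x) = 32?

16

φ(353) = 353 − 1 = 352 = 2^5 · 11.
(Z/353Z)^× is cyclic (|G| = 352); a cyclic group of order m has exactly φ(d) elements of each order d | m, and none otherwise.
32 = 2^5 divides 352, and φ(32) = 16.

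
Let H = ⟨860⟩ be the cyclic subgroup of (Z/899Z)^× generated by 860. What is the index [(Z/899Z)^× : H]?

6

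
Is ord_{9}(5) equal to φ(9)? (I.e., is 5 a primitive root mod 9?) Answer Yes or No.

Yes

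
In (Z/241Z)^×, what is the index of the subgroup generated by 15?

80

The order of 15 must divide φ(241) = 241 − 1 = 240 = 2^4 · 3 · 5.
Divisors of 240: 1, 2, 3, 4, 5, 6, 8, 10, 12, 15, 16, 20, 24, 30, 40, 48, 60, 80, 120, 240.
Check 15^d mod 241 for each divisor in increasing order:
15^1 ≡ 15 (mod 241)
15^2 ≡ 225 (mod 241)
15^3 ≡ 1 (mod 241) ✓
The order of 15 is 3, so the subgroup it generates has 3 elements.
[(Z/241Z)^× : ⟨15⟩] = 240/3 = 80.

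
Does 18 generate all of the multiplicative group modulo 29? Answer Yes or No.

Yes

φ(29) = 29 − 1 = 28 = 2^2 · 7.
Test 18^(28/q) mod 29 for each prime factor q of 28:
18^14 ≡ 28 (mod 29)  [q = 2: ≢ 1 ✓]
18^4 ≡ 25 (mod 29)  [q = 7: ≢ 1 ✓]
All checks pass, so 18 has order 28 and is a primitive root modulo 29.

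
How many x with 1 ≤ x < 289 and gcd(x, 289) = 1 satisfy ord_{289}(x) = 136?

φ(289) = φ(17^2) = 17·(17−1) = 272 = 2^4 · 17.
In a cyclic group of order 272, there are φ(d) elements of order d for each divisor d of 272, and zero for non-divisors.
136 = 2^3 · 17 divides 272, and φ(136) = 64.

64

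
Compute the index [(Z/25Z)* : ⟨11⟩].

4

By Lagrange's theorem, ord_25(11) divides φ(25) = φ(5^2) = 5·(5−1) = 20 = 2^2 · 5.
Divisors of 20: 1, 2, 4, 5, 10, 20.
Evaluate successive powers at the divisors of 20:
11^1 ≡ 11 (mod 25)
11^2 ≡ 21 (mod 25)
11^4 ≡ 16 (mod 25)
11^5 ≡ 1 (mod 25) ✓
The order of 11 is 5, so the subgroup it generates has 5 elements.
[(Z/25Z)^× : ⟨11⟩] = 20/5 = 4.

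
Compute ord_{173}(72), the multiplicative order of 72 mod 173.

172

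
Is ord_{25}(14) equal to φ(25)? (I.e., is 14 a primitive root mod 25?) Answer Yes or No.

φ(25) = φ(5^2) = 5·(5−1) = 20 = 2^2 · 5.
It suffices to check that the order of 14 is not a proper divisor of 20: compute 14^(20/q) for q ∈ {2, 5}.
14^10 ≡ 1 (mod 25)  [q = 2: ≡ 1 ✗]
14^4 ≡ 16 (mod 25)  [q = 5: ≢ 1 ✓]
14^10 ≡ 1 shows ord(14) | 10, strictly less than φ(25); not a primitive root.

No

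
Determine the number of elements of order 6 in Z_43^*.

2

φ(43) = 43 − 1 = 42 = 2 · 3 · 7.
In a cyclic group of order 42, there are φ(d) elements of order d for each divisor d of 42, and zero for non-divisors.
6 = 2 · 3 divides 42, and φ(6) = 2.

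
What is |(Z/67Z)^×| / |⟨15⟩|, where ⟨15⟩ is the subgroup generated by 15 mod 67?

By Lagrange's theorem, ord_67(15) divides φ(67) = 67 − 1 = 66 = 2 · 3 · 11.
Divisors of 66: 1, 2, 3, 6, 11, 22, 33, 66.
Test each divisor d:
15^1 ≡ 15 (mod 67)
15^2 ≡ 24 (mod 67)
15^3 ≡ 25 (mod 67)
15^6 ≡ 22 (mod 67)
15^11 ≡ 1 (mod 67) ✓
Thus |⟨15⟩| = ord(15) = 11.
Index = |(Z/67Z)^×| / |⟨15⟩| = 66 / 11 = 6.

6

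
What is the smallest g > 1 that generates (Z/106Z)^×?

3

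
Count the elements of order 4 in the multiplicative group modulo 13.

2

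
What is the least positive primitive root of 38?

φ(38) = φ(2)·φ(19) = 1·18 = 18 = 2 · 3^2.
Test candidates g = 2, 3, … against the prime factors q ∈ {2, 3} of φ(38): g is a generator iff g^(18/q) ≢ 1 for every such q.
g = 2: gcd(2, 38) = 2 > 1, not a unit — skip.
g = 3: 3^9 ≡ 37; 3^6 ≡ 7 — none is 1, so 3 is a primitive root.
Hence the least primitive root of 38 is 3.

3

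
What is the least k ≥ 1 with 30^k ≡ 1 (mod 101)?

50

Since 30 ∈ (Z/101Z)^×, its order divides φ(101) = 101 − 1 = 100 = 2^2 · 5^2.
Divisors of 100: 1, 2, 4, 5, 10, 20, 25, 50, 100.
Compute 30^d (mod 101) for the divisors d until we hit 1:
30^1 ≡ 30
30^2 ≡ 92
30^4 ≡ 81
30^5 ≡ 6
30^10 ≡ 36
30^20 ≡ 84
30^25 ≡ 100
30^50 ≡ 1
Hence ord(30) = 50.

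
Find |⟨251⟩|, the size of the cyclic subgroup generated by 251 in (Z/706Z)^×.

The order of 251 must divide φ(706) = φ(2)·φ(353) = 1·352 = 352 = 2^5 · 11.
Divisors of 352: 1, 2, 4, 8, 11, 16, 22, 32, 44, 88, 176, 352.
Test each divisor d:
251^1 ≡ 251 (mod 706)
251^2 ≡ 167 (mod 706)
251^4 ≡ 355 (mod 706)
251^8 ≡ 357 (mod 706)
251^11 ≡ 699 (mod 706)
251^16 ≡ 369 (mod 706)
251^22 ≡ 49 (mod 706)
251^32 ≡ 609 (mod 706)
251^44 ≡ 283 (mod 706)
251^88 ≡ 311 (mod 706)
251^176 ≡ 705 (mod 706)
251^352 ≡ 1 (mod 706) ✓
Therefore the multiplicative order of 251 modulo 706 is 352.

352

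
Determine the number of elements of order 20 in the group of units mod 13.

0

φ(13) = 13 − 1 = 12 = 2^2 · 3.
In a cyclic group of order 12, there are φ(d) elements of order d for each divisor d of 12, and zero for non-divisors.
Here 12 is not a multiple of 20, so there are no elements of order 20.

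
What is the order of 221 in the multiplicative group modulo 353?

352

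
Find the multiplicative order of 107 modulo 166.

Since 107 ∈ (Z/166Z)^×, its order divides φ(166) = φ(2)·φ(83) = 1·82 = 82 = 2 · 41.
Divisors of 82: 1, 2, 41, 82.
Check 107^d mod 166 for each divisor in increasing order:
107^1 ≡ 107
107^2 ≡ 161
107^41 ≡ 165
107^82 ≡ 1
Hence ord(107) = 82.

82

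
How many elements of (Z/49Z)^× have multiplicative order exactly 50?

0

φ(49) = φ(7^2) = 7·(7−1) = 42 = 2 · 3 · 7.
(Z/49Z)^× is cyclic (|G| = 42); a cyclic group of order m has exactly φ(d) elements of each order d | m, and none otherwise.
50 does not divide 42, so no element of (Z/49Z)^× has order 50.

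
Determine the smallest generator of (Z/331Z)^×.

3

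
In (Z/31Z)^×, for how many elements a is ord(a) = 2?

φ(31) = 31 − 1 = 30 = 2 · 3 · 5.
In a cyclic group of order 30, there are φ(d) elements of order d for each divisor d of 30, and zero for non-divisors.
2 | 30, and φ(2) = 2 − 1 = 1.

1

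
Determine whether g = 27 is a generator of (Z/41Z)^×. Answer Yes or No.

No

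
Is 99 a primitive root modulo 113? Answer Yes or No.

φ(113) = 113 − 1 = 112 = 2^4 · 7.
It suffices to check that the order of 99 is not a proper divisor of 112: compute 99^(112/q) for q ∈ {2, 7}.
99^56 ≡ 1 (mod 113)  [q = 2: ≡ 1 ✗]
99^16 ≡ 30 (mod 113)  [q = 7: ≢ 1 ✓]
The check at q = 2 fails, so 99 generates a proper subgroup.

No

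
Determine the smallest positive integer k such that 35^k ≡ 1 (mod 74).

By Lagrange's theorem, ord_74(35) divides φ(74) = φ(2)·φ(37) = 1·36 = 36 = 2^2 · 3^2.
Divisors of 36: 1, 2, 3, 4, 6, 9, 12, 18, 36.
Test each divisor d:
35^1 ≡ 35 (mod 74)
35^2 ≡ 41 (mod 74)
35^3 ≡ 29 (mod 74)
35^4 ≡ 53 (mod 74)
35^6 ≡ 27 (mod 74)
35^9 ≡ 43 (mod 74)
35^12 ≡ 63 (mod 74)
35^18 ≡ 73 (mod 74)
35^36 ≡ 1 (mod 74) ✓
Therefore the multiplicative order of 35 modulo 74 is 36.

36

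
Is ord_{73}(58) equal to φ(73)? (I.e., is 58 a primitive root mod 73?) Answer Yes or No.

φ(73) = 73 − 1 = 72 = 2^3 · 3^2.
58 is a primitive root mod 73 iff 58^(φ(73)/q) ≢ 1 for every prime q | φ(73), i.e. q ∈ {2, 3}.
58^36 ≡ 72 (mod 73)  [q = 2: ≢ 1 ✓]
58^24 ≡ 8 (mod 73)  [q = 3: ≢ 1 ✓]
None equal 1, so ord_73(58) = 72: 58 is a primitive root.

Yes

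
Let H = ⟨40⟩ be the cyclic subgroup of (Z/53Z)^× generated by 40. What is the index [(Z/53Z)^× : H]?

Since 40 ∈ (Z/53Z)^×, its order divides φ(53) = 53 − 1 = 52 = 2^2 · 13.
Divisors of 52: 1, 2, 4, 13, 26, 52.
Compute 40^d (mod 53) for the divisors d until we hit 1:
40^1 ≡ 40 (mod 53)
40^2 ≡ 10 (mod 53)
40^4 ≡ 47 (mod 53)
40^13 ≡ 52 (mod 53)
40^26 ≡ 1 (mod 53) ✓
The order of 40 is 26, so the subgroup it generates has 26 elements.
[(Z/53Z)^× : ⟨40⟩] = 52/26 = 2.

2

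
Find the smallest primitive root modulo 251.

φ(251) = 251 − 1 = 250 = 2 · 5^3.
Test candidates g = 2, 3, … against the prime factors q ∈ {2, 5} of φ(251): g is a generator iff g^(250/q) ≢ 1 for every such q.
g = 2: 2^125 ≡ 250; 2^50 ≡ 1 — hits 1, so not a primitive root.
g = 3: 3^125 ≡ 1 — hits 1, so not a primitive root.
g = 4: 4^125 ≡ 1 — hits 1, so not a primitive root.
g = 5: 5^125 ≡ 1 — hits 1, so not a primitive root.
g = 6: 6^125 ≡ 250; 6^50 ≡ 219 — none is 1, so 6 is a primitive root.
The smallest primitive root modulo 251 is 6.

6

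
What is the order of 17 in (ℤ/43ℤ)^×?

21

The order of 17 must divide φ(43) = 43 − 1 = 42 = 2 · 3 · 7.
Divisors of 42: 1, 2, 3, 6, 7, 14, 21, 42.
Test each divisor d:
17^1 ≡ 17 (mod 43)
17^2 ≡ 31 (mod 43)
17^3 ≡ 11 (mod 43)
17^6 ≡ 35 (mod 43)
17^7 ≡ 36 (mod 43)
17^14 ≡ 6 (mod 43)
17^21 ≡ 1 (mod 43) ✓
The smallest such exponent is 21, so the order of 17 is 21.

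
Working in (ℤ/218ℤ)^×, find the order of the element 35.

27

By Lagrange's theorem, ord_218(35) divides φ(218) = φ(2)·φ(109) = 1·108 = 108 = 2^2 · 3^3.
Divisors of 108: 1, 2, 3, 4, 6, 9, 12, 18, 27, 36, 54, 108.
Check 35^d mod 218 for each divisor in increasing order:
35^1 ≡ 35 (mod 218)
35^2 ≡ 135 (mod 218)
35^3 ≡ 147 (mod 218)
35^4 ≡ 131 (mod 218)
35^6 ≡ 27 (mod 218)
35^9 ≡ 45 (mod 218)
35^12 ≡ 75 (mod 218)
35^18 ≡ 63 (mod 218)
35^27 ≡ 1 (mod 218) ✓
Therefore the multiplicative order of 35 modulo 218 is 27.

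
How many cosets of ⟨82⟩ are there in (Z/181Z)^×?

Since 82 ∈ (Z/181Z)^×, its order divides φ(181) = 181 − 1 = 180 = 2^2 · 3^2 · 5.
Divisors of 180: 1, 2, 3, 4, 5, 6, 9, 10, 12, 15, 18, 20, 30, 36, 45, 60, 90, 180.
Evaluate successive powers at the divisors of 180:
82^1 ≡ 82 (mod 181)
82^2 ≡ 27 (mod 181)
82^3 ≡ 42 (mod 181)
82^4 ≡ 5 (mod 181)
82^5 ≡ 48 (mod 181)
82^6 ≡ 135 (mod 181)
82^9 ≡ 59 (mod 181)
82^10 ≡ 132 (mod 181)
82^12 ≡ 125 (mod 181)
82^15 ≡ 1 (mod 181) ✓
Thus |⟨82⟩| = ord(82) = 15.
[(Z/181Z)^× : ⟨82⟩] = 180/15 = 12.

12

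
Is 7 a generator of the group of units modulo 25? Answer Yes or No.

No

φ(25) = φ(5^2) = 5·(5−1) = 20 = 2^2 · 5.
Test 7^(20/q) mod 25 for each prime factor q of 20:
7^10 ≡ 24 (mod 25)  [q = 2: ≢ 1 ✓]
7^4 ≡ 1 (mod 25)  [q = 5: ≡ 1 ✗]
Since 7^4 ≡ 1, the order of 7 divides 4 < 20, so 7 is not a primitive root.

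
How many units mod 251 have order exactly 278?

0

φ(251) = 251 − 1 = 250 = 2 · 5^3.
(Z/251Z)^× is cyclic (|G| = 250); a cyclic group of order m has exactly φ(d) elements of each order d | m, and none otherwise.
Since 278 ∤ 250, the count is 0.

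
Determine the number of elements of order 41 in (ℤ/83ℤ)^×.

40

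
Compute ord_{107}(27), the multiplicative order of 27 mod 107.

53

ord(27) | φ(107) = 107 − 1 = 106 = 2 · 53.
Divisors of 106: 1, 2, 53, 106.
Evaluate successive powers at the divisors of 106:
27^1 ≡ 27
27^2 ≡ 87
27^53 ≡ 1
The smallest such exponent is 53, so the order of 27 is 53.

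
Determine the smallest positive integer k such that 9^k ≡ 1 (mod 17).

8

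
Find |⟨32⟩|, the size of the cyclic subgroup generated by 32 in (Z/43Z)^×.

14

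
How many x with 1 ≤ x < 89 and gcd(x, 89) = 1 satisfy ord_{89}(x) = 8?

φ(89) = 89 − 1 = 88 = 2^3 · 11.
Since (Z/89Z)^× is cyclic of order 88, the number of elements of order d is φ(d) when d | 88 and 0 otherwise.
8 = 2^3 divides 88, and φ(8) = 4.

4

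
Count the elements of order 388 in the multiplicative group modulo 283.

0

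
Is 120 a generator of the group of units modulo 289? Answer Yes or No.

No

φ(289) = φ(17^2) = 17·(17−1) = 272 = 2^4 · 17.
120 is a primitive root mod 289 iff 120^(φ(289)/q) ≢ 1 for every prime q | φ(289), i.e. q ∈ {2, 17}.
120^136 ≡ 1 (mod 289)  [q = 2: ≡ 1 ✗]
120^16 ≡ 171 (mod 289)  [q = 17: ≢ 1 ✓]
Since 120^136 ≡ 1, the order of 120 divides 136 < 272, so 120 is not a primitive root.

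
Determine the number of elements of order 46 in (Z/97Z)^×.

φ(97) = 97 − 1 = 96 = 2^5 · 3.
Since (Z/97Z)^× is cyclic of order 96, the number of elements of order d is φ(d) when d | 96 and 0 otherwise.
46 does not divide 96, so no element of (Z/97Z)^× has order 46.

0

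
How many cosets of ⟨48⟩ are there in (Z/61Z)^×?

By Lagrange's theorem, ord_61(48) divides φ(61) = 61 − 1 = 60 = 2^2 · 3 · 5.
Divisors of 60: 1, 2, 3, 4, 5, 6, 10, 12, 15, 20, 30, 60.
Compute 48^d (mod 61) for the divisors d until we hit 1:
48^1 ≡ 48 (mod 61)
48^2 ≡ 47 (mod 61)
48^3 ≡ 60 (mod 61)
48^4 ≡ 13 (mod 61)
48^5 ≡ 14 (mod 61)
48^6 ≡ 1 (mod 61) ✓
So ord_61(48) = 6, hence |⟨48⟩| = 6.
[(Z/61Z)^× : ⟨48⟩] = 60/6 = 10.

10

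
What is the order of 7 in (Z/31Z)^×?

15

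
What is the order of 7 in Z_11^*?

10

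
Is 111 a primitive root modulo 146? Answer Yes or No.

No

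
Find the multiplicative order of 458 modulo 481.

12

The order of 458 must divide φ(481) = φ(13·37) = (13−1)·(37−1) = 12·36 = 432 = 2^4 · 3^3.
Divisors of 432: 1, 2, 3, 4, 6, 8, 9, 12, 16, 18, 24, 27, 36, 48, 54, 72, 108, 144, 216, 432.
Compute 458^d (mod 481) for the divisors d until we hit 1:
458^1 ≡ 458 (mod 481)
458^2 ≡ 48 (mod 481)
458^3 ≡ 339 (mod 481)
458^4 ≡ 380 (mod 481)
458^6 ≡ 443 (mod 481)
458^8 ≡ 100 (mod 481)
458^9 ≡ 105 (mod 481)
458^12 ≡ 1 (mod 481) ✓
The smallest such exponent is 12, so the order of 458 is 12.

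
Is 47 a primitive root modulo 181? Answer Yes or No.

φ(181) = 181 − 1 = 180 = 2^2 · 3^2 · 5.
Test 47^(180/q) mod 181 for each prime factor q of 180:
47^90 ≡ 180 (mod 181)  [q = 2: ≢ 1 ✓]
47^60 ≡ 48 (mod 181)  [q = 3: ≢ 1 ✓]
47^36 ≡ 125 (mod 181)  [q = 5: ≢ 1 ✓]
Every test exponent gives a nontrivial residue, hence 47 generates the full group.

Yes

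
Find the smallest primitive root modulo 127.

3

φ(127) = 127 − 1 = 126 = 2 · 3^2 · 7.
Test candidates g = 2, 3, … against the prime factors q ∈ {2, 3, 7} of φ(127): g is a generator iff g^(126/q) ≢ 1 for every such q.
g = 2: 2^63 ≡ 1 — hits 1, so not a primitive root.
g = 3: 3^63 ≡ 126; 3^42 ≡ 107; 3^18 ≡ 4 — none is 1, so 3 is a primitive root.
Hence the least primitive root of 127 is 3.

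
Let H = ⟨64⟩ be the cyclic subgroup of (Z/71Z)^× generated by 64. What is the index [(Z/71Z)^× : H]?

2

The order of 64 must divide φ(71) = 71 − 1 = 70 = 2 · 5 · 7.
Divisors of 70: 1, 2, 5, 7, 10, 14, 35, 70.
Evaluate successive powers at the divisors of 70:
64^1 ≡ 64 (mod 71)
64^2 ≡ 49 (mod 71)
64^5 ≡ 20 (mod 71)
64^7 ≡ 57 (mod 71)
64^10 ≡ 45 (mod 71)
64^14 ≡ 54 (mod 71)
64^35 ≡ 1 (mod 71) ✓
Thus |⟨64⟩| = ord(64) = 35.
Index = |(Z/71Z)^×| / |⟨64⟩| = 70 / 35 = 2.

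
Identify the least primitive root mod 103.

φ(103) = 103 − 1 = 102 = 2 · 3 · 17.
Test candidates g = 2, 3, … against the prime factors q ∈ {2, 3, 17} of φ(103): g is a generator iff g^(102/q) ≢ 1 for every such q.
g = 2: 2^51 ≡ 1 — hits 1, so not a primitive root.
g = 3: 3^51 ≡ 102; 3^34 ≡ 1 — hits 1, so not a primitive root.
g = 4: 4^51 ≡ 1 — hits 1, so not a primitive root.
g = 5: 5^51 ≡ 102; 5^34 ≡ 56; 5^6 ≡ 72 — none is 1, so 5 is a primitive root.
The smallest primitive root modulo 103 is 5.

5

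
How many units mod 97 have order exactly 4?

φ(97) = 97 − 1 = 96 = 2^5 · 3.
Since (Z/97Z)^× is cyclic of order 96, the number of elements of order d is φ(d) when d | 96 and 0 otherwise.
4 = 2^2 divides 96, and φ(4) = 2.

2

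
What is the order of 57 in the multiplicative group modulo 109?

Since 57 ∈ (Z/109Z)^×, its order divides φ(109) = 109 − 1 = 108 = 2^2 · 3^3.
Divisors of 108: 1, 2, 3, 4, 6, 9, 12, 18, 27, 36, 54, 108.
Compute 57^d (mod 109) for the divisors d until we hit 1:
57^1 ≡ 57
57^2 ≡ 88
57^3 ≡ 2
57^4 ≡ 5
57^6 ≡ 4
57^9 ≡ 8
57^12 ≡ 16
57^18 ≡ 64
57^27 ≡ 76
57^36 ≡ 63
57^54 ≡ 108
57^108 ≡ 1
So ord_109(57) = 108.

108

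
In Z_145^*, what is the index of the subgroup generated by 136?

Since 136 ∈ (Z/145Z)^×, its order divides φ(145) = φ(5·29) = (5−1)·(29−1) = 4·28 = 112 = 2^4 · 7.
Divisors of 112: 1, 2, 4, 7, 8, 14, 16, 28, 56, 112.
Compute 136^d (mod 145) for the divisors d until we hit 1:
136^1 ≡ 136 (mod 145)
136^2 ≡ 81 (mod 145)
136^4 ≡ 36 (mod 145)
136^7 ≡ 1 (mod 145) ✓
So ord_145(136) = 7, hence |⟨136⟩| = 7.
Index = |(Z/145Z)^×| / |⟨136⟩| = 112 / 7 = 16.

16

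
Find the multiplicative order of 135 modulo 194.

96

ord(135) | φ(194) = φ(2)·φ(97) = 1·96 = 96 = 2^5 · 3.
Divisors of 96: 1, 2, 3, 4, 6, 8, 12, 16, 24, 32, 48, 96.
Evaluate successive powers at the divisors of 96:
135^1 ≡ 135 (mod 194)
135^2 ≡ 183 (mod 194)
135^3 ≡ 67 (mod 194)
135^4 ≡ 121 (mod 194)
135^6 ≡ 27 (mod 194)
135^8 ≡ 91 (mod 194)
135^12 ≡ 147 (mod 194)
135^16 ≡ 133 (mod 194)
135^24 ≡ 75 (mod 194)
135^32 ≡ 35 (mod 194)
135^48 ≡ 193 (mod 194)
135^96 ≡ 1 (mod 194) ✓
Hence ord(135) = 96.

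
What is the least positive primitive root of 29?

2

φ(29) = 29 − 1 = 28 = 2^2 · 7.
g is a primitive root iff g^(28/q) ≢ 1 (mod 29) for each prime q ∈ {2, 7}.
g = 2: 2^14 ≡ 28; 2^4 ≡ 16 — none is 1, so 2 is a primitive root.
The smallest primitive root modulo 29 is 2.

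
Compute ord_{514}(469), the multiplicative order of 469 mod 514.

By Lagrange's theorem, ord_514(469) divides φ(514) = φ(2)·φ(257) = 1·256 = 256 = 2^8.
Divisors of 256: 1, 2, 4, 8, 16, 32, 64, 128, 256.
Check 469^d mod 514 for each divisor in increasing order:
469^1 ≡ 469
469^2 ≡ 483
469^4 ≡ 447
469^8 ≡ 377
469^16 ≡ 265
469^32 ≡ 321
469^64 ≡ 241
469^128 ≡ 513
469^256 ≡ 1
The smallest such exponent is 256, so the order of 469 is 256.

256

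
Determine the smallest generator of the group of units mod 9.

2

φ(9) = φ(3^2) = 3·(3−1) = 6 = 2 · 3.
Test candidates g = 2, 3, … against the prime factors q ∈ {2, 3} of φ(9): g is a generator iff g^(6/q) ≢ 1 for every such q.
g = 2: 2^3 ≡ 8; 2^2 ≡ 4 — none is 1, so 2 is a primitive root.
So 2 is the smallest generator of (Z/9Z)^×.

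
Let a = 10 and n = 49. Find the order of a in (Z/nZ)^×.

By Lagrange's theorem, ord_49(10) divides φ(49) = φ(7^2) = 7·(7−1) = 42 = 2 · 3 · 7.
Divisors of 42: 1, 2, 3, 6, 7, 14, 21, 42.
Check 10^d mod 49 for each divisor in increasing order:
10^1 ≡ 10
10^2 ≡ 2
10^3 ≡ 20
10^6 ≡ 8
10^7 ≡ 31
10^14 ≡ 30
10^21 ≡ 48
10^42 ≡ 1
So ord_49(10) = 42.

42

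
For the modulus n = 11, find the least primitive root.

2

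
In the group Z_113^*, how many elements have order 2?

1

φ(113) = 113 − 1 = 112 = 2^4 · 7.
In a cyclic group of order 112, there are φ(d) elements of order d for each divisor d of 112, and zero for non-divisors.
2 | 112, and φ(2) = 2 − 1 = 1.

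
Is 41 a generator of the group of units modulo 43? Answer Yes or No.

φ(43) = 43 − 1 = 42 = 2 · 3 · 7.
41 is a primitive root mod 43 iff 41^(φ(43)/q) ≢ 1 for every prime q | φ(43), i.e. q ∈ {2, 3, 7}.
41^21 ≡ 1 (mod 43)  [q = 2: ≡ 1 ✗]
41^14 ≡ 1 (mod 43)  [q = 3: ≡ 1 ✗]
41^6 ≡ 21 (mod 43)  [q = 7: ≢ 1 ✓]
41^21 ≡ 1 shows ord(41) | 21, strictly less than φ(43); not a primitive root.

No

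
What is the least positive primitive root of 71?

φ(71) = 71 − 1 = 70 = 2 · 5 · 7.
Test candidates g = 2, 3, … against the prime factors q ∈ {2, 5, 7} of φ(71): g is a generator iff g^(70/q) ≢ 1 for every such q.
g = 2: 2^35 ≡ 1 — hits 1, so not a primitive root.
g = 3: 3^35 ≡ 1 — hits 1, so not a primitive root.
g = 4: 4^35 ≡ 1 — hits 1, so not a primitive root.
g = 5: 5^35 ≡ 1 — hits 1, so not a primitive root.
g = 6: 6^35 ≡ 1 — hits 1, so not a primitive root.
g = 7: 7^35 ≡ 70; 7^14 ≡ 54; 7^10 ≡ 45 — none is 1, so 7 is a primitive root.
Hence the least primitive root of 71 is 7.

7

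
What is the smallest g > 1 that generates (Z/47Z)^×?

5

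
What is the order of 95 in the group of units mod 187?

80

ord(95) | φ(187) = φ(11·17) = (11−1)·(17−1) = 10·16 = 160 = 2^5 · 5.
Divisors of 160: 1, 2, 4, 5, 8, 10, 16, 20, 32, 40, 80, 160.
Check 95^d mod 187 for each divisor in increasing order:
95^1 ≡ 95
95^2 ≡ 49
95^4 ≡ 157
95^5 ≡ 142
95^8 ≡ 152
95^10 ≡ 155
95^16 ≡ 103
95^20 ≡ 89
95^32 ≡ 137
95^40 ≡ 67
95^80 ≡ 1
The smallest such exponent is 80, so the order of 95 is 80.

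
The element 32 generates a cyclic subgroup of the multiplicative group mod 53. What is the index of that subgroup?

The order of 32 must divide φ(53) = 53 − 1 = 52 = 2^2 · 13.
Divisors of 52: 1, 2, 4, 13, 26, 52.
Compute 32^d (mod 53) for the divisors d until we hit 1:
32^1 ≡ 32
32^2 ≡ 17
32^4 ≡ 24
32^13 ≡ 30
32^26 ≡ 52
32^52 ≡ 1
So ord_53(32) = 52, hence |⟨32⟩| = 52.
The index is φ(53) / ord(32) = 52 / 52 = 1.

1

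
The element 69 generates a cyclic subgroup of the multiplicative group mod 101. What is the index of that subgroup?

The order of 69 must divide φ(101) = 101 − 1 = 100 = 2^2 · 5^2.
Divisors of 100: 1, 2, 4, 5, 10, 20, 25, 50, 100.
Evaluate successive powers at the divisors of 100:
69^1 ≡ 69
69^2 ≡ 14
69^4 ≡ 95
69^5 ≡ 91
69^10 ≡ 100
69^20 ≡ 1
The order of 69 is 20, so the subgroup it generates has 20 elements.
[(Z/101Z)^× : ⟨69⟩] = 100/20 = 5.

5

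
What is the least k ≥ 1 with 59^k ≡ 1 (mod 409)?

136

The order of 59 must divide φ(409) = 409 − 1 = 408 = 2^3 · 3 · 17.
Divisors of 408: 1, 2, 3, 4, 6, 8, 12, 17, 24, 34, 51, 68, 102, 136, 204, 408.
Check 59^d mod 409 for each divisor in increasing order:
59^1 ≡ 59
59^2 ≡ 209
59^3 ≡ 61
59^4 ≡ 327
59^6 ≡ 40
59^8 ≡ 180
59^12 ≡ 373
59^17 ≡ 343
59^24 ≡ 69
59^34 ≡ 266
59^51 ≡ 31
59^68 ≡ 408
59^102 ≡ 143
59^136 ≡ 1
So ord_409(59) = 136.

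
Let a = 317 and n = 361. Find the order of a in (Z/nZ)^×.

342

Since 317 ∈ (Z/361Z)^×, its order divides φ(361) = φ(19^2) = 19·(19−1) = 342 = 2 · 3^2 · 19.
Divisors of 342: 1, 2, 3, 6, 9, 18, 19, 38, 57, 114, 171, 342.
Check 317^d mod 361 for each divisor in increasing order:
317^1 ≡ 317 (mod 361)
317^2 ≡ 131 (mod 361)
317^3 ≡ 12 (mod 361)
317^6 ≡ 144 (mod 361)
317^9 ≡ 284 (mod 361)
317^18 ≡ 153 (mod 361)
317^19 ≡ 127 (mod 361)
317^38 ≡ 245 (mod 361)
317^57 ≡ 69 (mod 361)
317^114 ≡ 68 (mod 361)
317^171 ≡ 360 (mod 361)
317^342 ≡ 1 (mod 361) ✓
Therefore the multiplicative order of 317 modulo 361 is 342.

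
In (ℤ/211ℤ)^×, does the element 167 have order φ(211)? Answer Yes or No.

φ(211) = 211 − 1 = 210 = 2 · 3 · 5 · 7.
167 is a primitive root mod 211 iff 167^(φ(211)/q) ≢ 1 for every prime q | φ(211), i.e. q ∈ {2, 3, 5, 7}.
167^105 ≡ 210 (mod 211)  [q = 2: ≢ 1 ✓]
167^70 ≡ 14 (mod 211)  [q = 3: ≢ 1 ✓]
167^42 ≡ 71 (mod 211)  [q = 5: ≢ 1 ✓]
167^30 ≡ 144 (mod 211)  [q = 7: ≢ 1 ✓]
Every test exponent gives a nontrivial residue, hence 167 generates the full group.

Yes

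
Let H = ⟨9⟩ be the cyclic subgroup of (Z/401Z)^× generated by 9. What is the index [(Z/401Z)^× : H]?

2

By Lagrange's theorem, ord_401(9) divides φ(401) = 401 − 1 = 400 = 2^4 · 5^2.
Divisors of 400: 1, 2, 4, 5, 8, 10, 16, 20, 25, 40, 50, 80, 100, 200, 400.
Compute 9^d (mod 401) for the divisors d until we hit 1:
9^1 ≡ 9 (mod 401)
9^2 ≡ 81 (mod 401)
9^4 ≡ 145 (mod 401)
9^5 ≡ 102 (mod 401)
9^8 ≡ 173 (mod 401)
9^10 ≡ 379 (mod 401)
9^16 ≡ 255 (mod 401)
9^20 ≡ 83 (mod 401)
9^25 ≡ 45 (mod 401)
9^40 ≡ 72 (mod 401)
9^50 ≡ 20 (mod 401)
9^80 ≡ 372 (mod 401)
9^100 ≡ 400 (mod 401)
9^200 ≡ 1 (mod 401) ✓
The order of 9 is 200, so the subgroup it generates has 200 elements.
Index = |(Z/401Z)^×| / |⟨9⟩| = 400 / 200 = 2.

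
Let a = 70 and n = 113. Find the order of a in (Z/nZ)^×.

112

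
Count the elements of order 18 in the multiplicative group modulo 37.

φ(37) = 37 − 1 = 36 = 2^2 · 3^2.
(Z/37Z)^× is cyclic (|G| = 36); a cyclic group of order m has exactly φ(d) elements of each order d | m, and none otherwise.
18 = 2 · 3^2 divides 36, and φ(18) = 6.

6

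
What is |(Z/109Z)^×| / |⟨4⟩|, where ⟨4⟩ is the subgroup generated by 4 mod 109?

6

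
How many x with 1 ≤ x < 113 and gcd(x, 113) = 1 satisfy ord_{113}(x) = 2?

φ(113) = 113 − 1 = 112 = 2^4 · 7.
Since (Z/113Z)^× is cyclic of order 112, the number of elements of order d is φ(d) when d | 112 and 0 otherwise.
2 | 112, and φ(2) = 2 − 1 = 1.

1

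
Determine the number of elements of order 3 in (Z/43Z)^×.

2

φ(43) = 43 − 1 = 42 = 2 · 3 · 7.
(Z/43Z)^× is cyclic (|G| = 42); a cyclic group of order m has exactly φ(d) elements of each order d | m, and none otherwise.
3 | 42, and φ(3) = 3 − 1 = 2.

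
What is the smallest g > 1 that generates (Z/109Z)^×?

6

φ(109) = 109 − 1 = 108 = 2^2 · 3^3.
g is a primitive root iff g^(108/q) ≢ 1 (mod 109) for each prime q ∈ {2, 3}.
g = 2: 2^54 ≡ 108; 2^36 ≡ 1 — hits 1, so not a primitive root.
g = 3: 3^54 ≡ 1 — hits 1, so not a primitive root.
g = 4: 4^54 ≡ 1 — hits 1, so not a primitive root.
g = 5: 5^54 ≡ 1 — hits 1, so not a primitive root.
g = 6: 6^54 ≡ 108; 6^36 ≡ 63 — none is 1, so 6 is a primitive root.
So 6 is the smallest generator of (Z/109Z)^×.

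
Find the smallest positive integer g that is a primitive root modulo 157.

φ(157) = 157 − 1 = 156 = 2^2 · 3 · 13.
g is a primitive root iff g^(156/q) ≢ 1 (mod 157) for each prime q ∈ {2, 3, 13}.
g = 2: 2^78 ≡ 156; 2^52 ≡ 1 — hits 1, so not a primitive root.
g = 3: 3^78 ≡ 1 — hits 1, so not a primitive root.
g = 4: 4^78 ≡ 1 — hits 1, so not a primitive root.
g = 5: 5^78 ≡ 156; 5^52 ≡ 12; 5^12 ≡ 130 — none is 1, so 5 is a primitive root.
The smallest primitive root modulo 157 is 5.

5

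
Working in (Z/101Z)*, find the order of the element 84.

5

Since 84 ∈ (Z/101Z)^×, its order divides φ(101) = 101 − 1 = 100 = 2^2 · 5^2.
Divisors of 100: 1, 2, 4, 5, 10, 20, 25, 50, 100.
Test each divisor d:
84^1 ≡ 84 (mod 101)
84^2 ≡ 87 (mod 101)
84^4 ≡ 95 (mod 101)
84^5 ≡ 1 (mod 101) ✓
Hence ord(84) = 5.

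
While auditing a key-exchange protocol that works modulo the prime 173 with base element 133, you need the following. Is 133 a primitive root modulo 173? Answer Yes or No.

No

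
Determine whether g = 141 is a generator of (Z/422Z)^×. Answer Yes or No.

φ(422) = φ(2)·φ(211) = 1·210 = 210 = 2 · 3 · 5 · 7.
141 is a primitive root mod 422 iff 141^(φ(422)/q) ≢ 1 for every prime q | φ(422), i.e. q ∈ {2, 3, 5, 7}.
141^105 ≡ 421 (mod 422)  [q = 2: ≢ 1 ✓]
141^70 ≡ 225 (mod 422)  [q = 3: ≢ 1 ✓]
141^42 ≡ 55 (mod 422)  [q = 5: ≢ 1 ✓]
141^30 ≡ 269 (mod 422)  [q = 7: ≢ 1 ✓]
All checks pass, so 141 has order 210 and is a primitive root modulo 422.

Yes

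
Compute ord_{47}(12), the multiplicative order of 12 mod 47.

Since 12 ∈ (Z/47Z)^×, its order divides φ(47) = 47 − 1 = 46 = 2 · 23.
Divisors of 46: 1, 2, 23, 46.
Compute 12^d (mod 47) for the divisors d until we hit 1:
12^1 ≡ 12 (mod 47)
12^2 ≡ 3 (mod 47)
12^23 ≡ 1 (mod 47) ✓
Therefore the multiplicative order of 12 modulo 47 is 23.

23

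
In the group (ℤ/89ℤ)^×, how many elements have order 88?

φ(89) = 89 − 1 = 88 = 2^3 · 11.
Since (Z/89Z)^× is cyclic of order 88, the number of elements of order d is φ(d) when d | 88 and 0 otherwise.
88 = 2^3 · 11 divides 88, and φ(88) = 40.

40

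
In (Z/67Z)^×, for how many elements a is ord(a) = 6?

φ(67) = 67 − 1 = 66 = 2 · 3 · 11.
In a cyclic group of order 66, there are φ(d) elements of order d for each divisor d of 66, and zero for non-divisors.
6 = 2 · 3 divides 66, and φ(6) = 2.

2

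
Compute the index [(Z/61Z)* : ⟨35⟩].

1

The order of 35 must divide φ(61) = 61 − 1 = 60 = 2^2 · 3 · 5.
Divisors of 60: 1, 2, 3, 4, 5, 6, 10, 12, 15, 20, 30, 60.
Compute 35^d (mod 61) for the divisors d until we hit 1:
35^1 ≡ 35 (mod 61)
35^2 ≡ 5 (mod 61)
35^3 ≡ 53 (mod 61)
35^4 ≡ 25 (mod 61)
35^5 ≡ 21 (mod 61)
35^6 ≡ 3 (mod 61)
35^10 ≡ 14 (mod 61)
35^12 ≡ 9 (mod 61)
35^15 ≡ 50 (mod 61)
35^20 ≡ 13 (mod 61)
35^30 ≡ 60 (mod 61)
35^60 ≡ 1 (mod 61) ✓
The order of 35 is 60, so the subgroup it generates has 60 elements.
The index is φ(61) / ord(35) = 60 / 60 = 1.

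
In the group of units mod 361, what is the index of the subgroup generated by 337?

1

By Lagrange's theorem, ord_361(337) divides φ(361) = φ(19^2) = 19·(19−1) = 342 = 2 · 3^2 · 19.
Divisors of 342: 1, 2, 3, 6, 9, 18, 19, 38, 57, 114, 171, 342.
Test each divisor d:
337^1 ≡ 337
337^2 ≡ 215
337^3 ≡ 255
337^6 ≡ 45
337^9 ≡ 284
337^18 ≡ 153
337^19 ≡ 299
337^38 ≡ 234
337^57 ≡ 293
337^114 ≡ 292
337^171 ≡ 360
337^342 ≡ 1
So ord_361(337) = 342, hence |⟨337⟩| = 342.
Index = |(Z/361Z)^×| / |⟨337⟩| = 342 / 342 = 1.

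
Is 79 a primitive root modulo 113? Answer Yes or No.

Yes

φ(113) = 113 − 1 = 112 = 2^4 · 7.
An element g generates (Z/113Z)^× iff g^(112/q) ≢ 1 (mod 113) for each prime q ∈ {2, 7}.
79^56 ≡ 112 (mod 113)  [q = 2: ≢ 1 ✓]
79^16 ≡ 16 (mod 113)  [q = 7: ≢ 1 ✓]
None equal 1, so ord_113(79) = 112: 79 is a primitive root.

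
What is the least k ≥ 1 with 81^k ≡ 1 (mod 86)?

21

ord(81) | φ(86) = φ(2)·φ(43) = 1·42 = 42 = 2 · 3 · 7.
Divisors of 42: 1, 2, 3, 6, 7, 14, 21, 42.
Compute 81^d (mod 86) for the divisors d until we hit 1:
81^1 ≡ 81
81^2 ≡ 25
81^3 ≡ 47
81^6 ≡ 59
81^7 ≡ 49
81^14 ≡ 79
81^21 ≡ 1
So ord_86(81) = 21.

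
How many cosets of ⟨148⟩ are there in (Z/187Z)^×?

The order of 148 must divide φ(187) = φ(11·17) = (11−1)·(17−1) = 10·16 = 160 = 2^5 · 5.
Divisors of 160: 1, 2, 4, 5, 8, 10, 16, 20, 32, 40, 80, 160.
Test each divisor d:
148^1 ≡ 148 (mod 187)
148^2 ≡ 25 (mod 187)
148^4 ≡ 64 (mod 187)
148^5 ≡ 122 (mod 187)
148^8 ≡ 169 (mod 187)
148^10 ≡ 111 (mod 187)
148^16 ≡ 137 (mod 187)
148^20 ≡ 166 (mod 187)
148^32 ≡ 69 (mod 187)
148^40 ≡ 67 (mod 187)
148^80 ≡ 1 (mod 187) ✓
Thus |⟨148⟩| = ord(148) = 80.
Index = |(Z/187Z)^×| / |⟨148⟩| = 160 / 80 = 2.

2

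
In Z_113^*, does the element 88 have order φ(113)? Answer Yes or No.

φ(113) = 113 − 1 = 112 = 2^4 · 7.
It suffices to check that the order of 88 is not a proper divisor of 112: compute 88^(112/q) for q ∈ {2, 7}.
88^56 ≡ 1 (mod 113)  [q = 2: ≡ 1 ✗]
88^16 ≡ 109 (mod 113)  [q = 7: ≢ 1 ✓]
88^56 ≡ 1 shows ord(88) | 56, strictly less than φ(113); not a primitive root.

No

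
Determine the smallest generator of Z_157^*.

5

φ(157) = 157 − 1 = 156 = 2^2 · 3 · 13.
g is a primitive root iff g^(156/q) ≢ 1 (mod 157) for each prime q ∈ {2, 3, 13}.
g = 2: 2^78 ≡ 156; 2^52 ≡ 1 — hits 1, so not a primitive root.
g = 3: 3^78 ≡ 1 — hits 1, so not a primitive root.
g = 4: 4^78 ≡ 1 — hits 1, so not a primitive root.
g = 5: 5^78 ≡ 156; 5^52 ≡ 12; 5^12 ≡ 130 — none is 1, so 5 is a primitive root.
The smallest primitive root modulo 157 is 5.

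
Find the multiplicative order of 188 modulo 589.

45

The order of 188 must divide φ(589) = φ(19·31) = (19−1)·(31−1) = 18·30 = 540 = 2^2 · 3^3 · 5.
Divisors of 540: 1, 2, 3, 4, 5, 6, 9, 10, 12, 15, 18, 20, 27, 30, 36, 45, 54, 60, 90, 108, 135, 180, 270, 540.
Check 188^d mod 589 for each divisor in increasing order:
188^1 ≡ 188 (mod 589)
188^2 ≡ 4 (mod 589)
188^3 ≡ 163 (mod 589)
188^4 ≡ 16 (mod 589)
188^5 ≡ 63 (mod 589)
188^6 ≡ 64 (mod 589)
188^9 ≡ 419 (mod 589)
188^10 ≡ 435 (mod 589)
188^12 ≡ 562 (mod 589)
188^15 ≡ 311 (mod 589)
188^18 ≡ 39 (mod 589)
188^20 ≡ 156 (mod 589)
188^27 ≡ 438 (mod 589)
188^30 ≡ 125 (mod 589)
188^36 ≡ 343 (mod 589)
188^45 ≡ 1 (mod 589) ✓
Therefore the multiplicative order of 188 modulo 589 is 45.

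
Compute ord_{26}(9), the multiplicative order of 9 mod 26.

3

Since 9 ∈ (Z/26Z)^×, its order divides φ(26) = φ(2)·φ(13) = 1·12 = 12 = 2^2 · 3.
Divisors of 12: 1, 2, 3, 4, 6, 12.
Evaluate successive powers at the divisors of 12:
9^1 ≡ 9 (mod 26)
9^2 ≡ 3 (mod 26)
9^3 ≡ 1 (mod 26) ✓
So ord_26(9) = 3.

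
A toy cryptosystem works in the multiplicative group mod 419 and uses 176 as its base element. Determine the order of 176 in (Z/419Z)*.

418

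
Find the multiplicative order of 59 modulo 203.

Since 59 ∈ (Z/203Z)^×, its order divides φ(203) = φ(7·29) = (7−1)·(29−1) = 6·28 = 168 = 2^3 · 3 · 7.
Divisors of 168: 1, 2, 3, 4, 6, 7, 8, 12, 14, 21, 24, 28, 42, 56, 84, 168.
Evaluate successive powers at the divisors of 168:
59^1 ≡ 59 (mod 203)
59^2 ≡ 30 (mod 203)
59^3 ≡ 146 (mod 203)
59^4 ≡ 88 (mod 203)
59^6 ≡ 1 (mod 203) ✓
So ord_203(59) = 6.

6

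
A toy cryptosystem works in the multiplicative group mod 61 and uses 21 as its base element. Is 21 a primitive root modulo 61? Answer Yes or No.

No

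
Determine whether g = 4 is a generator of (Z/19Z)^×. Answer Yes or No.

φ(19) = 19 − 1 = 18 = 2 · 3^2.
An element g generates (Z/19Z)^× iff g^(18/q) ≢ 1 (mod 19) for each prime q ∈ {2, 3}.
4^9 ≡ 1 (mod 19)  [q = 2: ≡ 1 ✗]
4^6 ≡ 11 (mod 19)  [q = 3: ≢ 1 ✓]
4^9 ≡ 1 shows ord(4) | 9, strictly less than φ(19); not a primitive root.

No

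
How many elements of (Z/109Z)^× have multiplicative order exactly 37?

0

φ(109) = 109 − 1 = 108 = 2^2 · 3^3.
Since (Z/109Z)^× is cyclic of order 108, the number of elements of order d is φ(d) when d | 108 and 0 otherwise.
Since 37 ∤ 108, the count is 0.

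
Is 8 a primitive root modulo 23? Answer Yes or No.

No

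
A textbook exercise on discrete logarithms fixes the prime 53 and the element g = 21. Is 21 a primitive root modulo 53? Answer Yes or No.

Yes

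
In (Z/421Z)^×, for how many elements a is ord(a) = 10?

4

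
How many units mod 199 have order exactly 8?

φ(199) = 199 − 1 = 198 = 2 · 3^2 · 11.
Since (Z/199Z)^× is cyclic of order 198, the number of elements of order d is φ(d) when d | 198 and 0 otherwise.
Since 8 ∤ 198, the count is 0.

0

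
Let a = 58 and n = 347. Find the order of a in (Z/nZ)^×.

By Lagrange's theorem, ord_347(58) divides φ(347) = 347 − 1 = 346 = 2 · 173.
Divisors of 346: 1, 2, 173, 346.
Evaluate successive powers at the divisors of 346:
58^1 ≡ 58
58^2 ≡ 241
58^173 ≡ 346
58^346 ≡ 1
So ord_347(58) = 346.

346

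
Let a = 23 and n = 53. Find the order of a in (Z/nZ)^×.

4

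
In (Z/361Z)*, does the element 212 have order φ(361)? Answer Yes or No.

Yes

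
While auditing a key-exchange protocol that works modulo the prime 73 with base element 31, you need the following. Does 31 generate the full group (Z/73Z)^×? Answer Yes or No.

φ(73) = 73 − 1 = 72 = 2^3 · 3^2.
31 is a primitive root mod 73 iff 31^(φ(73)/q) ≢ 1 for every prime q | φ(73), i.e. q ∈ {2, 3}.
31^36 ≡ 72 (mod 73)  [q = 2: ≢ 1 ✓]
31^24 ≡ 64 (mod 73)  [q = 3: ≢ 1 ✓]
Every test exponent gives a nontrivial residue, hence 31 generates the full group.

Yes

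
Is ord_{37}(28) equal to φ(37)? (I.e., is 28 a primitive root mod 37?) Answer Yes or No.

φ(37) = 37 − 1 = 36 = 2^2 · 3^2.
An element g generates (Z/37Z)^× iff g^(36/q) ≢ 1 (mod 37) for each prime q ∈ {2, 3}.
28^18 ≡ 1 (mod 37)  [q = 2: ≡ 1 ✗]
28^12 ≡ 26 (mod 37)  [q = 3: ≢ 1 ✓]
Since 28^18 ≡ 1, the order of 28 divides 18 < 36, so 28 is not a primitive root.

No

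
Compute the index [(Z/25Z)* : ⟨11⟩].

ord(11) | φ(25) = φ(5^2) = 5·(5−1) = 20 = 2^2 · 5.
Divisors of 20: 1, 2, 4, 5, 10, 20.
Check 11^d mod 25 for each divisor in increasing order:
11^1 ≡ 11 (mod 25)
11^2 ≡ 21 (mod 25)
11^4 ≡ 16 (mod 25)
11^5 ≡ 1 (mod 25) ✓
Thus |⟨11⟩| = ord(11) = 5.
The index is φ(25) / ord(11) = 20 / 5 = 4.

4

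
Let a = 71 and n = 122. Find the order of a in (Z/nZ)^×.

ord(71) | φ(122) = φ(2)·φ(61) = 1·60 = 60 = 2^2 · 3 · 5.
Divisors of 60: 1, 2, 3, 4, 5, 6, 10, 12, 15, 20, 30, 60.
Test each divisor d:
71^1 ≡ 71
71^2 ≡ 39
71^3 ≡ 85
71^4 ≡ 57
71^5 ≡ 21
71^6 ≡ 27
71^10 ≡ 75
71^12 ≡ 119
71^15 ≡ 111
71^20 ≡ 13
71^30 ≡ 121
71^60 ≡ 1
So ord_122(71) = 60.

60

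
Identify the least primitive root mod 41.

φ(41) = 41 − 1 = 40 = 2^3 · 5.
Test candidates g = 2, 3, … against the prime factors q ∈ {2, 5} of φ(41): g is a generator iff g^(40/q) ≢ 1 for every such q.
g = 2: 2^20 ≡ 1 — hits 1, so not a primitive root.
g = 3: 3^20 ≡ 40; 3^8 ≡ 1 — hits 1, so not a primitive root.
g = 4: 4^20 ≡ 1 — hits 1, so not a primitive root.
g = 5: 5^20 ≡ 1 — hits 1, so not a primitive root.
g = 6: 6^20 ≡ 40; 6^8 ≡ 10 — none is 1, so 6 is a primitive root.
So 6 is the smallest generator of (Z/41Z)^×.

6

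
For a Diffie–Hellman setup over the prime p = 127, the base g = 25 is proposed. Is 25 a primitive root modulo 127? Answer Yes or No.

No

φ(127) = 127 − 1 = 126 = 2 · 3^2 · 7.
25 is a primitive root mod 127 iff 25^(φ(127)/q) ≢ 1 for every prime q | φ(127), i.e. q ∈ {2, 3, 7}.
25^63 ≡ 1 (mod 127)  [q = 2: ≡ 1 ✗]
25^42 ≡ 1 (mod 127)  [q = 3: ≡ 1 ✗]
25^18 ≡ 32 (mod 127)  [q = 7: ≢ 1 ✓]
25^63 ≡ 1 shows ord(25) | 63, strictly less than φ(127); not a primitive root.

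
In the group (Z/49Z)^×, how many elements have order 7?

φ(49) = φ(7^2) = 7·(7−1) = 42 = 2 · 3 · 7.
Since (Z/49Z)^× is cyclic of order 42, the number of elements of order d is φ(d) when d | 42 and 0 otherwise.
7 | 42, and φ(7) = 7 − 1 = 6.

6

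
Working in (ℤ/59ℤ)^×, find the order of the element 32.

58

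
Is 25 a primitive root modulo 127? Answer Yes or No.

No

φ(127) = 127 − 1 = 126 = 2 · 3^2 · 7.
25 is a primitive root mod 127 iff 25^(φ(127)/q) ≢ 1 for every prime q | φ(127), i.e. q ∈ {2, 3, 7}.
25^63 ≡ 1 (mod 127)  [q = 2: ≡ 1 ✗]
25^42 ≡ 1 (mod 127)  [q = 3: ≡ 1 ✗]
25^18 ≡ 32 (mod 127)  [q = 7: ≢ 1 ✓]
25^63 ≡ 1 shows ord(25) | 63, strictly less than φ(127); not a primitive root.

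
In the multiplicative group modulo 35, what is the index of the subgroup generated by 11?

8

Since 11 ∈ (Z/35Z)^×, its order divides φ(35) = φ(5·7) = (5−1)·(7−1) = 4·6 = 24 = 2^3 · 3.
Divisors of 24: 1, 2, 3, 4, 6, 8, 12, 24.
Compute 11^d (mod 35) for the divisors d until we hit 1:
11^1 ≡ 11 (mod 35)
11^2 ≡ 16 (mod 35)
11^3 ≡ 1 (mod 35) ✓
Thus |⟨11⟩| = ord(11) = 3.
The index is φ(35) / ord(11) = 24 / 3 = 8.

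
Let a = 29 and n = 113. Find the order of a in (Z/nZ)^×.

ord(29) | φ(113) = 113 − 1 = 112 = 2^4 · 7.
Divisors of 112: 1, 2, 4, 7, 8, 14, 16, 28, 56, 112.
Test each divisor d:
29^1 ≡ 29 (mod 113)
29^2 ≡ 50 (mod 113)
29^4 ≡ 14 (mod 113)
29^7 ≡ 73 (mod 113)
29^8 ≡ 83 (mod 113)
29^14 ≡ 18 (mod 113)
29^16 ≡ 109 (mod 113)
29^28 ≡ 98 (mod 113)
29^56 ≡ 112 (mod 113)
29^112 ≡ 1 (mod 113) ✓
So ord_113(29) = 112.

112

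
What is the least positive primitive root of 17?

3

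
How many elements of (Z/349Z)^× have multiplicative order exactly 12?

4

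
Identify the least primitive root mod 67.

2

φ(67) = 67 − 1 = 66 = 2 · 3 · 11.
Test candidates g = 2, 3, … against the prime factors q ∈ {2, 3, 11} of φ(67): g is a generator iff g^(66/q) ≢ 1 for every such q.
g = 2: 2^33 ≡ 66; 2^22 ≡ 37; 2^6 ≡ 64 — none is 1, so 2 is a primitive root.
The smallest primitive root modulo 67 is 2.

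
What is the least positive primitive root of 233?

3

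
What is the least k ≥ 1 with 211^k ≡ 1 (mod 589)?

18

By Lagrange's theorem, ord_589(211) divides φ(589) = φ(19·31) = (19−1)·(31−1) = 18·30 = 540 = 2^2 · 3^3 · 5.
Divisors of 540: 1, 2, 3, 4, 5, 6, 9, 10, 12, 15, 18, 20, 27, 30, 36, 45, 54, 60, 90, 108, 135, 180, 270, 540.
Compute 211^d (mod 589) for the divisors d until we hit 1:
211^1 ≡ 211
211^2 ≡ 346
211^3 ≡ 559
211^4 ≡ 149
211^5 ≡ 222
211^6 ≡ 311
211^9 ≡ 94
211^10 ≡ 397
211^12 ≡ 125
211^15 ≡ 373
211^18 ≡ 1
So ord_589(211) = 18.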